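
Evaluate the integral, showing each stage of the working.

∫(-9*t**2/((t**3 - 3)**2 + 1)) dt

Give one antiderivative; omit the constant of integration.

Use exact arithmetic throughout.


Step 1. Substitute u = t**3 - 3, turning ∫(-9*t**2/((t**3 - 3)**2 + 1)) dt into ∫(-3/(u**2 + 1)) du: now ∫(-3/(u**2 + 1)) du.
Step 2. Evaluate the standard form: now -3*atan(u).
Step 3. Substitute back u = t**3 - 3: now -3*atan(t**3 - 3).
Answer: -3*atan(t**3 - 3).


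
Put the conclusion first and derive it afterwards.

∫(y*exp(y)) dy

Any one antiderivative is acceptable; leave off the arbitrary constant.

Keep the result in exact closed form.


The answer is y*exp(y) - exp(y).
Step 1. Integrate ∫(y*exp(y)) dy by parts with u = y, dv = (exp(y)) dy, so v = exp(y): now y*exp(y) + ∫(-exp(y)) dy.
Step 2. Evaluate the standard form: now y*exp(y) - exp(y).
Answer: y*exp(y) - exp(y).


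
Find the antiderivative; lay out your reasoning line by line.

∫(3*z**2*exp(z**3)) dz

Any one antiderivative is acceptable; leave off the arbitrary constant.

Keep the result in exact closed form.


Step 1. Substitute u = z**3, turning ∫(3*z**2*exp(z**3)) dz into ∫(exp(u)) du: now ∫(exp(u)) du.
Step 2. Evaluate the standard form: now exp(u).
Step 3. Substitute back u = z**3: now exp(z**3).
Answer: exp(z**3).


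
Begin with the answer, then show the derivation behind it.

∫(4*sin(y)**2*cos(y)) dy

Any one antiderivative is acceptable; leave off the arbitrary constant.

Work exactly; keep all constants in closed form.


The answer is 4*sin(y)**3/3.
Step 1. Substitute u = sin(y), turning ∫(4*sin(y)**2*cos(y)) dy into ∫(4*u**2) du: now ∫(4*u**2) du.
Step 2. Evaluate the standard form: now 4*u**3/3.
Step 3. Substitute back u = sin(y): now 4*sin(y)**3/3.
Answer: 4*sin(y)**3/3.


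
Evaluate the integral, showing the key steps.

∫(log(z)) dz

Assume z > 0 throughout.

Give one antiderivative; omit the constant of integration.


Step 1. Integrate ∫(log(z)) dz by parts with u = log(z), dv = (1) dz, so v = z [assuming z > 0]: now z*log(z) + ∫(-1) dz.
Step 2. Evaluate the standard form: now z*log(z) - z.
Answer: z*log(z) - z.


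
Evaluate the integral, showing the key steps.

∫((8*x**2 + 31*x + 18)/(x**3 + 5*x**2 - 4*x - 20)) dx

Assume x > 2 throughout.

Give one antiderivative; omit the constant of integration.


Step 1. Decompose ∫((8*x**2 + 31*x + 18)/(x**3 + 5*x**2 - 4*x - 20)) dx by partial fractions, (8*x**2 + 31*x + 18)/(x**3 + 5*x**2 - 4*x - 20) = 3/(x + 5) + 1/(x + 2) + 4/(x - 2): now ∫(4/(x - 2)) dx + ∫(1/(x + 2)) dx + ∫(3/(x + 5)) dx.
Step 2. Evaluate the standard form [assuming x > -2]: now log(x + 2) + ∫(4/(x - 2)) dx + ∫(3/(x + 5)) dx.
Step 3. Evaluate the standard form [assuming x > -5]: now log(x + 2) + 3*log(x + 5) + ∫(4/(x - 2)) dx.
Step 4. Evaluate the standard form [assuming x > 2]: now 4*log(x - 2) + log(x + 2) + 3*log(x + 5).
Answer: 4*log(x - 2) + log(x + 2) + 3*log(x + 5).


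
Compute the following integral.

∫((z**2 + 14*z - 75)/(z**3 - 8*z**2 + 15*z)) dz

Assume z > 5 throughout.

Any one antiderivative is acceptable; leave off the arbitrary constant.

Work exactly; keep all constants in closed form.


Answer: -5*log(z) + 2*log(z - 5) + 4*log(z - 3).


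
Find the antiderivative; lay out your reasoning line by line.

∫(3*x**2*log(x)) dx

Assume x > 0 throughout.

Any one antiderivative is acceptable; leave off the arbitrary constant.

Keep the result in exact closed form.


Step 1. Integrate ∫(3*x**2*log(x)) dx by parts with u = log(x), dv = (3*x**2) dx, so v = x**3 [assuming x > 0]: now x**3*log(x) + ∫(-x**2) dx.
Step 2. Evaluate the standard form: now x**3*log(x) - x**3/3.
Answer: x**3*log(x) - x**3/3.


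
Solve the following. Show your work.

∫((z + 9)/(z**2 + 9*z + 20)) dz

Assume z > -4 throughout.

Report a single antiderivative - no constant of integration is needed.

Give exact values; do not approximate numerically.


Step 1. Decompose ∫((z + 9)/(z**2 + 9*z + 20)) dz by partial fractions, (z + 9)/(z**2 + 9*z + 20) = -4/(z + 5) + 5/(z + 4): now ∫(5/(z + 4)) dz + ∫(-4/(z + 5)) dz.
Step 2. Evaluate the standard form [assuming z > -4]: now 5*log(z + 4) + ∫(-4/(z + 5)) dz.
Step 3. Evaluate the standard form [assuming z > -5]: now 5*log(z + 4) - 4*log(z + 5).
Answer: 5*log(z + 4) - 4*log(z + 5).


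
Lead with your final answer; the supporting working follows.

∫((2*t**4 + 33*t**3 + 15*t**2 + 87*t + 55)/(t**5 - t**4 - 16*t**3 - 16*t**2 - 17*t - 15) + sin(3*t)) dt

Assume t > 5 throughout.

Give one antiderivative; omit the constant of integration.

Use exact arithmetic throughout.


The answer is 5*log(t - 5) + 2*log(t + 1) - 5*log(t + 3) - cos(3*t)/3 - 3*atan(t).
Step 1. Rewrite: now ∫((2*t**4 + 33*t**3 + 15*t**2 + 87*t + 55)/(t**5 - t**4 - 16*t**3 - 16*t**2 - 17*t - 15)) dt + ∫(sin(3*t)) dt.
Step 2. Decompose ∫((2*t**4 + 33*t**3 + 15*t**2 + 87*t + 55)/(t**5 - t**4 - 16*t**3 - 16*t**2 - 17*t - 15)) dt by partial fractions, (2*t**4 + 33*t**3 + 15*t**2 + 87*t + 55)/(t**5 - t**4 - 16*t**3 - 16*t**2 - 17*t - 15) = -3/(t**2 + 1) - 5/(t + 3) + 2/(t + 1) + 5/(t - 5): now ∫(5/(t - 5)) dt + ∫(2/(t + 1)) dt + ∫(-5/(t + 3)) dt + ∫(-3/(t**2 + 1)) dt + ∫(sin(3*t)) dt.
Step 3. Evaluate the standard form [assuming t > -3]: now -5*log(t + 3) + ∫(5/(t - 5)) dt + ∫(2/(t + 1)) dt + ∫(-3/(t**2 + 1)) dt + ∫(sin(3*t)) dt.
Step 4. Evaluate the standard form [assuming t > 5]: now 5*log(t - 5) - 5*log(t + 3) + ∫(2/(t + 1)) dt + ∫(-3/(t**2 + 1)) dt + ∫(sin(3*t)) dt.
Step 5. Evaluate the standard form [assuming t > -1]: now 5*log(t - 5) + 2*log(t + 1) - 5*log(t + 3) + ∫(-3/(t**2 + 1)) dt + ∫(sin(3*t)) dt.
Step 6. Evaluate the standard form: now 5*log(t - 5) + 2*log(t + 1) - 5*log(t + 3) - 3*atan(t) + ∫(sin(3*t)) dt.
Step 7. Evaluate the standard form: now 5*log(t - 5) + 2*log(t + 1) - 5*log(t + 3) - cos(3*t)/3 - 3*atan(t).
Answer: 5*log(t - 5) + 2*log(t + 1) - 5*log(t + 3) - cos(3*t)/3 - 3*atan(t).


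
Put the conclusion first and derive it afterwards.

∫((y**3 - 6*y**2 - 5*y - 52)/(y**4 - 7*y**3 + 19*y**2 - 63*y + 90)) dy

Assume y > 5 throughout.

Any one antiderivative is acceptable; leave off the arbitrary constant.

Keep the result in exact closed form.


The answer is -log(y - 5) + 2*log(y - 2) + 2*atan(y/3)/3.
Step 1. Decompose ∫((y**3 - 6*y**2 - 5*y - 52)/(y**4 - 7*y**3 + 19*y**2 - 63*y + 90)) dy by partial fractions, (y**3 - 6*y**2 - 5*y - 52)/(y**4 - 7*y**3 + 19*y**2 - 63*y + 90) = 2/(y**2 + 9) + 2/(y - 2) - 1/(y - 5): now ∫(-1/(y - 5)) dy + ∫(2/(y - 2)) dy + ∫(2/(y**2 + 9)) dy.
Step 2. Evaluate the standard form [assuming y > 5]: now -log(y - 5) + ∫(2/(y - 2)) dy + ∫(2/(y**2 + 9)) dy.
Step 3. Evaluate the standard form [assuming y > 2]: now -log(y - 5) + 2*log(y - 2) + ∫(2/(y**2 + 9)) dy.
Step 4. Evaluate the standard form: now -log(y - 5) + 2*log(y - 2) + 2*atan(y/3)/3.
Answer: -log(y - 5) + 2*log(y - 2) + 2*atan(y/3)/3.


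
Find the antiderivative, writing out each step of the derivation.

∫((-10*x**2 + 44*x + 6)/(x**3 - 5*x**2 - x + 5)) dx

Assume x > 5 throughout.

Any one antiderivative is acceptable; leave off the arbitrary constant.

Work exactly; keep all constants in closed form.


Step 1. Decompose ∫((-10*x**2 + 44*x + 6)/(x**3 - 5*x**2 - x + 5)) dx by partial fractions, (-10*x**2 + 44*x + 6)/(x**3 - 5*x**2 - x + 5) = -4/(x + 1) - 5/(x - 1) - 1/(x - 5): now ∫(-1/(x - 5)) dx + ∫(-5/(x - 1)) dx + ∫(-4/(x + 1)) dx.
Step 2. Evaluate the standard form [assuming x > 5]: now -log(x - 5) + ∫(-5/(x - 1)) dx + ∫(-4/(x + 1)) dx.
Step 3. Evaluate the standard form [assuming x > 1]: now -log(x - 5) - 5*log(x - 1) + ∫(-4/(x + 1)) dx.
Step 4. Evaluate the standard form [assuming x > -1]: now -log(x - 5) - 5*log(x - 1) - 4*log(x + 1).
Answer: -log(x - 5) - 5*log(x - 1) - 4*log(x + 1).


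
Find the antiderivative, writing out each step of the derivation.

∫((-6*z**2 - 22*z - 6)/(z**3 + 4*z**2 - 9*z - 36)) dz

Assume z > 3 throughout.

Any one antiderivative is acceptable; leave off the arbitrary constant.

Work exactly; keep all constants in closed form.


Step 1. Decompose ∫((-6*z**2 - 22*z - 6)/(z**3 + 4*z**2 - 9*z - 36)) dz by partial fractions, (-6*z**2 - 22*z - 6)/(z**3 + 4*z**2 - 9*z - 36) = -2/(z + 4) - 1/(z + 3) - 3/(z - 3): now ∫(-3/(z - 3)) dz + ∫(-1/(z + 3)) dz + ∫(-2/(z + 4)) dz.
Step 2. Evaluate the standard form [assuming z > 3]: now -3*log(z - 3) + ∫(-1/(z + 3)) dz + ∫(-2/(z + 4)) dz.
Step 3. Evaluate the standard form [assuming z > -4]: now -3*log(z - 3) - 2*log(z + 4) + ∫(-1/(z + 3)) dz.
Step 4. Evaluate the standard form [assuming z > -3]: now -3*log(z - 3) - log(z + 3) - 2*log(z + 4).
Answer: -3*log(z - 3) - log(z + 3) - 2*log(z + 4).


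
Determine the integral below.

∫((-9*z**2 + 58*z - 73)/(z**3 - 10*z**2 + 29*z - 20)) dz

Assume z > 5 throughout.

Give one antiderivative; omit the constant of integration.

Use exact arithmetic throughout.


Answer: -2*log(z - 5) - 5*log(z - 4) - 2*log(z - 1).


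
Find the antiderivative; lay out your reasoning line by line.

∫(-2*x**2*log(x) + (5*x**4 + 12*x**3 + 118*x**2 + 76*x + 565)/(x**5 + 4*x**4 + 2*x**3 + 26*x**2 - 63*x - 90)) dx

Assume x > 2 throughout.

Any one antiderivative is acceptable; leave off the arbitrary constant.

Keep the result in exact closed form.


Step 1. Rewrite: now ∫(-2*x**2*log(x)) dx + ∫((5*x**4 + 12*x**3 + 118*x**2 + 76*x + 565)/(x**5 + 4*x**4 + 2*x**3 + 26*x**2 - 63*x - 90)) dx.
Step 2. Integrate ∫(-2*x**2*log(x)) dx by parts with u = log(x), dv = (-2*x**2) dx, so v = -2*x**3/3 [assuming x > 0]: now -2*x**3*log(x)/3 + ∫(2*x**2/3) dx + ∫((5*x**4 + 12*x**3 + 118*x**2 + 76*x + 565)/(x**5 + 4*x**4 + 2*x**3 + 26*x**2 - 63*x - 90)) dx.
Step 3. Evaluate the standard form: now -2*x**3*log(x)/3 + 2*x**3/9 + ∫((5*x**4 + 12*x**3 + 118*x**2 + 76*x + 565)/(x**5 + 4*x**4 + 2*x**3 + 26*x**2 - 63*x - 90)) dx.
Step 4. Decompose ∫((5*x**4 + 12*x**3 + 118*x**2 + 76*x + 565)/(x**5 + 4*x**4 + 2*x**3 + 26*x**2 - 63*x - 90)) dx by partial fractions, (5*x**4 + 12*x**3 + 118*x**2 + 76*x + 565)/(x**5 + 4*x**4 + 2*x**3 + 26*x**2 - 63*x - 90) = 2/(x**2 + 9) + 5/(x + 5) - 5/(x + 1) + 5/(x - 2): now -2*x**3*log(x)/3 + 2*x**3/9 + ∫(5/(x - 2)) dx + ∫(-5/(x + 1)) dx + ∫(5/(x + 5)) dx + ∫(2/(x**2 + 9)) dx.
Step 5. Evaluate the standard form [assuming x > 2]: now -2*x**3*log(x)/3 + 2*x**3/9 + 5*log(x - 2) + ∫(-5/(x + 1)) dx + ∫(5/(x + 5)) dx + ∫(2/(x**2 + 9)) dx.
Step 6. Evaluate the standard form [assuming x > -1]: now -2*x**3*log(x)/3 + 2*x**3/9 + 5*log(x - 2) - 5*log(x + 1) + ∫(5/(x + 5)) dx + ∫(2/(x**2 + 9)) dx.
Step 7. Evaluate the standard form [assuming x > -5]: now -2*x**3*log(x)/3 + 2*x**3/9 + 5*log(x - 2) - 5*log(x + 1) + 5*log(x + 5) + ∫(2/(x**2 + 9)) dx.
Step 8. Evaluate the standard form: now -2*x**3*log(x)/3 + 2*x**3/9 + 5*log(x - 2) - 5*log(x + 1) + 5*log(x + 5) + 2*atan(x/3)/3.
Answer: -2*x**3*log(x)/3 + 2*x**3/9 + 5*log(x - 2) - 5*log(x + 1) + 5*log(x + 5) + 2*atan(x/3)/3.


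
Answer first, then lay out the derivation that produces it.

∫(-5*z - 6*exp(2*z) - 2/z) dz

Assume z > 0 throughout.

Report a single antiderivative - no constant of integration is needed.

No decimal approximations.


The answer is -5*z**2/2 - 3*exp(2*z) - 2*log(z).
Step 1. Rewrite: now ∫(-2/z) dz + ∫(-5*z) dz + ∫(-6*exp(2*z)) dz.
Step 2. Evaluate the standard form: now -3*exp(2*z) + ∫(-2/z) dz + ∫(-5*z) dz.
Step 3. Evaluate the standard form: now -5*z**2/2 - 3*exp(2*z) + ∫(-2/z) dz.
Step 4. Evaluate the standard form [assuming z > 0]: now -5*z**2/2 - 3*exp(2*z) - 2*log(z).
Answer: -5*z**2/2 - 3*exp(2*z) - 2*log(z).


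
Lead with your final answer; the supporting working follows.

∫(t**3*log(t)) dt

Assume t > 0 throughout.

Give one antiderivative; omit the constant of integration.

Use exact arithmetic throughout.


The answer is t**4*log(t)/4 - t**4/16.
Step 1. Integrate ∫(t**3*log(t)) dt by parts with u = log(t), dv = (t**3) dt, so v = t**4/4 [assuming t > 0]: now t**4*log(t)/4 + ∫(-t**3/4) dt.
Step 2. Evaluate the standard form: now t**4*log(t)/4 - t**4/16.
Answer: t**4*log(t)/4 - t**4/16.


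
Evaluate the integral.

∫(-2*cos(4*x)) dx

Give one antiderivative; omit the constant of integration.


Answer: -sin(4*x)/2.


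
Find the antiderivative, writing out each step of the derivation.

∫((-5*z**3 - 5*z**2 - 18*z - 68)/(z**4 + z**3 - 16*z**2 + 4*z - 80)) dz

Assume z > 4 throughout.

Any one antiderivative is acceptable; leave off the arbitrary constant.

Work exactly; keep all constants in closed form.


Step 1. Decompose ∫((-5*z**3 - 5*z**2 - 18*z - 68)/(z**4 + z**3 - 16*z**2 + 4*z - 80)) dz by partial fractions, (-5*z**3 - 5*z**2 - 18*z - 68)/(z**4 + z**3 - 16*z**2 + 4*z - 80) = 2/(z**2 + 4) - 2/(z + 5) - 3/(z - 4): now ∫(-3/(z - 4)) dz + ∫(-2/(z + 5)) dz + ∫(2/(z**2 + 4)) dz.
Step 2. Evaluate the standard form [assuming z > -5]: now -2*log(z + 5) + ∫(-3/(z - 4)) dz + ∫(2/(z**2 + 4)) dz.
Step 3. Evaluate the standard form [assuming z > 4]: now -3*log(z - 4) - 2*log(z + 5) + ∫(2/(z**2 + 4)) dz.
Step 4. Evaluate the standard form: now -3*log(z - 4) - 2*log(z + 5) + atan(z/2).
Answer: -3*log(z - 4) - 2*log(z + 5) + atan(z/2).


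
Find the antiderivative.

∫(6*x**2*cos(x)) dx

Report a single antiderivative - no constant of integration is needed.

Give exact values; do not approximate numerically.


Answer: 6*x**2*sin(x) + 12*x*cos(x) - 12*sin(x).


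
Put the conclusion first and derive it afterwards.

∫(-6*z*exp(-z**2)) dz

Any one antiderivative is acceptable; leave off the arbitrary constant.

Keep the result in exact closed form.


The answer is 3*exp(-z**2).
Step 1. Substitute u = z**2, turning ∫(-6*z*exp(-z**2)) dz into ∫(-3*exp(-u)) du: now ∫(-3*exp(-u)) du.
Step 2. Evaluate the standard form: now 3*exp(-u).
Step 3. Substitute back u = z**2: now 3*exp(-z**2).
Answer: 3*exp(-z**2).


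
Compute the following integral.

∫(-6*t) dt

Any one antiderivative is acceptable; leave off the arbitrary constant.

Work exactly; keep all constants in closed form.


Answer: -3*t**2.


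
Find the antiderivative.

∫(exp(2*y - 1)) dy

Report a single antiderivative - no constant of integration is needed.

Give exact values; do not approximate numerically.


Answer: exp(2*y - 1)/2.


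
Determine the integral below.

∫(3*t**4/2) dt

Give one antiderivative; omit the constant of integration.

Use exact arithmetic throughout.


Answer: 3*t**5/10.


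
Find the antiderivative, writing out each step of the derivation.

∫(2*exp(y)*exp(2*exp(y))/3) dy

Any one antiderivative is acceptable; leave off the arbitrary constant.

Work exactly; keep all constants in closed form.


Step 1. Substitute u = exp(y), turning ∫(2*exp(y)*exp(2*exp(y))/3) dy into ∫(2*exp(2*u)/3) du: now ∫(2*exp(2*u)/3) du.
Step 2. Evaluate the standard form: now exp(2*u)/3.
Step 3. Substitute back u = exp(y): now exp(2*exp(y))/3.
Answer: exp(2*exp(y))/3.


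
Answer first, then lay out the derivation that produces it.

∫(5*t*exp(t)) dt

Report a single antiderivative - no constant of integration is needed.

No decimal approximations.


The answer is 5*t*exp(t) - 5*exp(t).
Step 1. Integrate ∫(5*t*exp(t)) dt by parts with u = t, dv = (5*exp(t)) dt, so v = 5*exp(t): now 5*t*exp(t) + ∫(-5*exp(t)) dt.
Step 2. Evaluate the standard form: now 5*t*exp(t) - 5*exp(t).
Answer: 5*t*exp(t) - 5*exp(t).


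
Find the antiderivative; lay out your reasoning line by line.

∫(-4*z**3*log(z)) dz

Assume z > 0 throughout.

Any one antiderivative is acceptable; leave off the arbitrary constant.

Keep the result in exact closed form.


Step 1. Integrate ∫(-4*z**3*log(z)) dz by parts with u = log(z), dv = (-4*z**3) dz, so v = -z**4 [assuming z > 0]: now -z**4*log(z) + ∫(z**3) dz.
Step 2. Evaluate the standard form: now -z**4*log(z) + z**4/4.
Answer: -z**4*log(z) + z**4/4.


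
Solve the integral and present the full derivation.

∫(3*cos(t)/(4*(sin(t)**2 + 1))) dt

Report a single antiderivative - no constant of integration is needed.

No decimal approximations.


Step 1. Substitute u = sin(t), turning ∫(3*cos(t)/(4*(sin(t)**2 + 1))) dt into ∫(3/(4*(u**2 + 1))) du: now ∫(3/(4*(u**2 + 1))) du.
Step 2. Evaluate the standard form: now 3*atan(u)/4.
Step 3. Substitute back u = sin(t): now 3*atan(sin(t))/4.
Answer: 3*atan(sin(t))/4.


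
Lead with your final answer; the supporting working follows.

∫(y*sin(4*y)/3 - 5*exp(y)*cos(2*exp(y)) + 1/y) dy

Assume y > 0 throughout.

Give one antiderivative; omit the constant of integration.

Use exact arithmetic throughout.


The answer is -y*cos(4*y)/12 + log(y) + sin(4*y)/48 - 5*sin(2*exp(y))/2.
Step 1. Rewrite: now ∫(1/y) dy + ∫(y*sin(4*y)/3) dy + ∫(-5*exp(y)*cos(2*exp(y))) dy.
Step 2. Integrate ∫(y*sin(4*y)/3) dy by parts with u = y, dv = (sin(4*y)/3) dy, so v = -cos(4*y)/12: now -y*cos(4*y)/12 + ∫(1/y) dy + ∫(-5*exp(y)*cos(2*exp(y))) dy + ∫(cos(4*y)/12) dy.
Step 3. Evaluate the standard form: now -y*cos(4*y)/12 + sin(4*y)/48 + ∫(1/y) dy + ∫(-5*exp(y)*cos(2*exp(y))) dy.
Step 4. Evaluate the standard form [assuming y > 0]: now -y*cos(4*y)/12 + log(y) + sin(4*y)/48 + ∫(-5*exp(y)*cos(2*exp(y))) dy.
Step 5. Substitute u = exp(y), turning ∫(-5*exp(y)*cos(2*exp(y))) dy into ∫(-5*cos(2*u)) du: now -y*cos(4*y)/12 + log(y) + sin(4*y)/48 + ∫(-5*cos(2*u)) du.
Step 6. Evaluate the standard form: now -y*cos(4*y)/12 + log(y) - 5*sin(2*u)/2 + sin(4*y)/48.
Step 7. Substitute back u = exp(y): now -y*cos(4*y)/12 + log(y) + sin(4*y)/48 - 5*sin(2*exp(y))/2.
Answer: -y*cos(4*y)/12 + log(y) + sin(4*y)/48 - 5*sin(2*exp(y))/2.


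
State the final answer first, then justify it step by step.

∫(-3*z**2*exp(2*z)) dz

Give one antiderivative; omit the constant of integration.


The answer is -3*z**2*exp(2*z)/2 + 3*z*exp(2*z)/2 - 3*exp(2*z)/4.
Step 1. Integrate ∫(-3*z**2*exp(2*z)) dz by parts with u = z**2, dv = (-3*exp(2*z)) dz, so v = -3*exp(2*z)/2: now -3*z**2*exp(2*z)/2 + ∫(3*z*exp(2*z)) dz.
Step 2. Integrate ∫(3*z*exp(2*z)) dz by parts with u = z, dv = (3*exp(2*z)) dz, so v = 3*exp(2*z)/2: now -3*z**2*exp(2*z)/2 + 3*z*exp(2*z)/2 + ∫(-3*exp(2*z)/2) dz.
Step 3. Evaluate the standard form: now -3*z**2*exp(2*z)/2 + 3*z*exp(2*z)/2 - 3*exp(2*z)/4.
Answer: -3*z**2*exp(2*z)/2 + 3*z*exp(2*z)/2 - 3*exp(2*z)/4.


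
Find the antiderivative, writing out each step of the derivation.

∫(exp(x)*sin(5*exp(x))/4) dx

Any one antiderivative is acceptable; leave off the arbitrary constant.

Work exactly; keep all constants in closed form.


Step 1. Substitute u = exp(x), turning ∫(exp(x)*sin(5*exp(x))/4) dx into ∫(sin(5*u)/4) du: now ∫(sin(5*u)/4) du.
Step 2. Evaluate the standard form: now -cos(5*u)/20.
Step 3. Substitute back u = exp(x): now -cos(5*exp(x))/20.
Answer: -cos(5*exp(x))/20.


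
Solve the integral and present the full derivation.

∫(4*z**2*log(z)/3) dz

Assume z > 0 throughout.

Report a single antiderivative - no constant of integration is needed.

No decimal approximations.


Step 1. Integrate ∫(4*z**2*log(z)/3) dz by parts with u = log(z), dv = (4*z**2/3) dz, so v = 4*z**3/9 [assuming z > 0]: now 4*z**3*log(z)/9 + ∫(-4*z**2/9) dz.
Step 2. Evaluate the standard form: now 4*z**3*log(z)/9 - 4*z**3/27.
Answer: 4*z**3*log(z)/9 - 4*z**3/27.


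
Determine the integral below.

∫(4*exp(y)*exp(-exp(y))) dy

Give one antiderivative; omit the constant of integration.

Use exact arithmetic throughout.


Answer: -4*exp(-exp(y)).


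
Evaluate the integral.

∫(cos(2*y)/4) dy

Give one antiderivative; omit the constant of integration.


Answer: sin(2*y)/8.


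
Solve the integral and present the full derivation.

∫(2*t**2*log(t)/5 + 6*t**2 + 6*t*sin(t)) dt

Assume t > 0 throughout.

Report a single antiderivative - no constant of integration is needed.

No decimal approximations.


Step 1. Rewrite: now ∫(6*t**2) dt + ∫(6*t*sin(t)) dt + ∫(2*t**2*log(t)/5) dt.
Step 2. Evaluate the standard form: now 2*t**3 + ∫(6*t*sin(t)) dt + ∫(2*t**2*log(t)/5) dt.
Step 3. Integrate ∫(2*t**2*log(t)/5) dt by parts with u = log(t), dv = (2*t**2/5) dt, so v = 2*t**3/15 [assuming t > 0]: now 2*t**3*log(t)/15 + 2*t**3 + ∫(-2*t**2/15) dt + ∫(6*t*sin(t)) dt.
Step 4. Evaluate the standard form: now 2*t**3*log(t)/15 + 88*t**3/45 + ∫(6*t*sin(t)) dt.
Step 5. Integrate ∫(6*t*sin(t)) dt by parts with u = t, dv = (6*sin(t)) dt, so v = -6*cos(t): now 2*t**3*log(t)/15 + 88*t**3/45 - 6*t*cos(t) + ∫(6*cos(t)) dt.
Step 6. Evaluate the standard form: now 2*t**3*log(t)/15 + 88*t**3/45 - 6*t*cos(t) + 6*sin(t).
Answer: 2*t**3*log(t)/15 + 88*t**3/45 - 6*t*cos(t) + 6*sin(t).


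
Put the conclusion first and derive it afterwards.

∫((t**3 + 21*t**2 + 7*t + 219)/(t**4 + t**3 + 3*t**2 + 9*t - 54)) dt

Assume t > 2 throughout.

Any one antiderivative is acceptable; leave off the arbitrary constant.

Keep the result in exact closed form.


The answer is 5*log(t - 2) - 4*log(t + 3) - 2*atan(t/3)/3.
Step 1. Decompose ∫((t**3 + 21*t**2 + 7*t + 219)/(t**4 + t**3 + 3*t**2 + 9*t - 54)) dt by partial fractions, (t**3 + 21*t**2 + 7*t + 219)/(t**4 + t**3 + 3*t**2 + 9*t - 54) = -2/(t**2 + 9) - 4/(t + 3) + 5/(t - 2): now ∫(5/(t - 2)) dt + ∫(-4/(t + 3)) dt + ∫(-2/(t**2 + 9)) dt.
Step 2. Evaluate the standard form [assuming t > 2]: now 5*log(t - 2) + ∫(-4/(t + 3)) dt + ∫(-2/(t**2 + 9)) dt.
Step 3. Evaluate the standard form [assuming t > -3]: now 5*log(t - 2) - 4*log(t + 3) + ∫(-2/(t**2 + 9)) dt.
Step 4. Evaluate the standard form: now 5*log(t - 2) - 4*log(t + 3) - 2*atan(t/3)/3.
Answer: 5*log(t - 2) - 4*log(t + 3) - 2*atan(t/3)/3.


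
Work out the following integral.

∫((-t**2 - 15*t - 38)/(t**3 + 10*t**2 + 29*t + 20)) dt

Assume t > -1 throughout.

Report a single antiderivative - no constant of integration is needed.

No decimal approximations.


Answer: -2*log(t + 1) - 2*log(t + 4) + 3*log(t + 5).


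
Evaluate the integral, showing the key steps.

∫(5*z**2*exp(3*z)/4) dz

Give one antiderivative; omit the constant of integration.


Step 1. Integrate ∫(5*z**2*exp(3*z)/4) dz by parts with u = z**2, dv = (5*exp(3*z)/4) dz, so v = 5*exp(3*z)/12: now 5*z**2*exp(3*z)/12 + ∫(-5*z*exp(3*z)/6) dz.
Step 2. Integrate ∫(-5*z*exp(3*z)/6) dz by parts with u = z, dv = (-5*exp(3*z)/6) dz, so v = -5*exp(3*z)/18: now 5*z**2*exp(3*z)/12 - 5*z*exp(3*z)/18 + ∫(5*exp(3*z)/18) dz.
Step 3. Evaluate the standard form: now 5*z**2*exp(3*z)/12 - 5*z*exp(3*z)/18 + 5*exp(3*z)/54.
Answer: 5*z**2*exp(3*z)/12 - 5*z*exp(3*z)/18 + 5*exp(3*z)/54.


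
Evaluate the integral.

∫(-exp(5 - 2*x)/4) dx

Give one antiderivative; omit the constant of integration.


Answer: exp(5 - 2*x)/8.


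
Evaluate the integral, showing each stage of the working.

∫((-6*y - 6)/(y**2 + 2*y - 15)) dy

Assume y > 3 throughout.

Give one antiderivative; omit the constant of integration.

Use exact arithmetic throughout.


Step 1. Decompose ∫((-6*y - 6)/(y**2 + 2*y - 15)) dy by partial fractions, (-6*y - 6)/(y**2 + 2*y - 15) = -3/(y + 5) - 3/(y - 3): now ∫(-3/(y - 3)) dy + ∫(-3/(y + 5)) dy.
Step 2. Evaluate the standard form [assuming y > -5]: now -3*log(y + 5) + ∫(-3/(y - 3)) dy.
Step 3. Evaluate the standard form [assuming y > 3]: now -3*log(y - 3) - 3*log(y + 5).
Answer: -3*log(y - 3) - 3*log(y + 5).


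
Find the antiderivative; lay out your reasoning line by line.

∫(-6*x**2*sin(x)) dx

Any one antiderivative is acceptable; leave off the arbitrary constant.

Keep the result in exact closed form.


Step 1. Integrate ∫(-6*x**2*sin(x)) dx by parts with u = x**2, dv = (-6*sin(x)) dx, so v = 6*cos(x): now 6*x**2*cos(x) + ∫(-12*x*cos(x)) dx.
Step 2. Integrate ∫(-12*x*cos(x)) dx by parts with u = x, dv = (-12*cos(x)) dx, so v = -12*sin(x): now 6*x**2*cos(x) - 12*x*sin(x) + ∫(12*sin(x)) dx.
Step 3. Evaluate the standard form: now 6*x**2*cos(x) - 12*x*sin(x) - 12*cos(x).
Answer: 6*x**2*cos(x) - 12*x*sin(x) - 12*cos(x).


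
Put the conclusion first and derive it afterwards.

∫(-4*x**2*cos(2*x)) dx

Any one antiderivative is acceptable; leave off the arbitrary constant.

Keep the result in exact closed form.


The answer is -2*x**2*sin(2*x) - 2*x*cos(2*x) + sin(2*x).
Step 1. Integrate ∫(-4*x**2*cos(2*x)) dx by parts with u = x**2, dv = (-4*cos(2*x)) dx, so v = -2*sin(2*x): now -2*x**2*sin(2*x) + ∫(4*x*sin(2*x)) dx.
Step 2. Integrate ∫(4*x*sin(2*x)) dx by parts with u = x, dv = (4*sin(2*x)) dx, so v = -2*cos(2*x): now -2*x**2*sin(2*x) - 2*x*cos(2*x) + ∫(2*cos(2*x)) dx.
Step 3. Evaluate the standard form: now -2*x**2*sin(2*x) - 2*x*cos(2*x) + sin(2*x).
Answer: -2*x**2*sin(2*x) - 2*x*cos(2*x) + sin(2*x).


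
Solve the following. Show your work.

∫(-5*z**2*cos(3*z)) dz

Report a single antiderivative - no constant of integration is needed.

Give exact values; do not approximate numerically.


Step 1. Integrate ∫(-5*z**2*cos(3*z)) dz by parts with u = z**2, dv = (-5*cos(3*z)) dz, so v = -5*sin(3*z)/3: now -5*z**2*sin(3*z)/3 + ∫(10*z*sin(3*z)/3) dz.
Step 2. Integrate ∫(10*z*sin(3*z)/3) dz by parts with u = z, dv = (10*sin(3*z)/3) dz, so v = -10*cos(3*z)/9: now -5*z**2*sin(3*z)/3 - 10*z*cos(3*z)/9 + ∫(10*cos(3*z)/9) dz.
Step 3. Evaluate the standard form: now -5*z**2*sin(3*z)/3 - 10*z*cos(3*z)/9 + 10*sin(3*z)/27.
Answer: -5*z**2*sin(3*z)/3 - 10*z*cos(3*z)/9 + 10*sin(3*z)/27.


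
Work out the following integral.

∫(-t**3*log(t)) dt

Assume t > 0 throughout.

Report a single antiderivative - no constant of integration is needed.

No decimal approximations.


Answer: -t**4*log(t)/4 + t**4/16.


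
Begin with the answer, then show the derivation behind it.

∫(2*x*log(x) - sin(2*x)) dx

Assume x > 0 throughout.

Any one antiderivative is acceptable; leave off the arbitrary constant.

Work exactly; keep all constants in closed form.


The answer is x**2*log(x) - x**2/2 + cos(2*x)/2.
Step 1. Rewrite: now ∫(2*x*log(x)) dx + ∫(-sin(2*x)) dx.
Step 2. Integrate ∫(2*x*log(x)) dx by parts with u = log(x), dv = (2*x) dx, so v = x**2 [assuming x > 0]: now x**2*log(x) + ∫(-x) dx + ∫(-sin(2*x)) dx.
Step 3. Evaluate the standard form: now x**2*log(x) - x**2/2 + ∫(-sin(2*x)) dx.
Step 4. Evaluate the standard form: now x**2*log(x) - x**2/2 + cos(2*x)/2.
Answer: x**2*log(x) - x**2/2 + cos(2*x)/2.


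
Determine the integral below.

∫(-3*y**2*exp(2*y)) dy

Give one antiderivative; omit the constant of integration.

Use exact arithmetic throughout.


Answer: -3*y**2*exp(2*y)/2 + 3*y*exp(2*y)/2 - 3*exp(2*y)/4.


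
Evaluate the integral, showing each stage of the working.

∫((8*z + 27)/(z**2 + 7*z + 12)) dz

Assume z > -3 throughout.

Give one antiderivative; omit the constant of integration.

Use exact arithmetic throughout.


Step 1. Decompose ∫((8*z + 27)/(z**2 + 7*z + 12)) dz by partial fractions, (8*z + 27)/(z**2 + 7*z + 12) = 5/(z + 4) + 3/(z + 3): now ∫(3/(z + 3)) dz + ∫(5/(z + 4)) dz.
Step 2. Evaluate the standard form [assuming z > -3]: now 3*log(z + 3) + ∫(5/(z + 4)) dz.
Step 3. Evaluate the standard form [assuming z > -4]: now 3*log(z + 3) + 5*log(z + 4).
Answer: 3*log(z + 3) + 5*log(z + 4).


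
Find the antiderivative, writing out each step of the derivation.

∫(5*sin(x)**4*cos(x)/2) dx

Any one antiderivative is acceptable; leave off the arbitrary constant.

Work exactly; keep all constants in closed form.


Step 1. Substitute u = sin(x), turning ∫(5*sin(x)**4*cos(x)/2) dx into ∫(5*u**4/2) du: now ∫(5*u**4/2) du.
Step 2. Evaluate the standard form: now u**5/2.
Step 3. Substitute back u = sin(x): now sin(x)**5/2.
Answer: sin(x)**5/2.


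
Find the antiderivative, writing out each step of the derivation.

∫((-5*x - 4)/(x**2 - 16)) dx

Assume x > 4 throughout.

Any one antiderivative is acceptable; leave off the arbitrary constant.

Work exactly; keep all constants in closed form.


Step 1. Decompose ∫((-5*x - 4)/(x**2 - 16)) dx by partial fractions, (-5*x - 4)/(x**2 - 16) = -2/(x + 4) - 3/(x - 4): now ∫(-3/(x - 4)) dx + ∫(-2/(x + 4)) dx.
Step 2. Evaluate the standard form [assuming x > -4]: now -2*log(x + 4) + ∫(-3/(x - 4)) dx.
Step 3. Evaluate the standard form [assuming x > 4]: now -3*log(x - 4) - 2*log(x + 4).
Answer: -3*log(x - 4) - 2*log(x + 4).


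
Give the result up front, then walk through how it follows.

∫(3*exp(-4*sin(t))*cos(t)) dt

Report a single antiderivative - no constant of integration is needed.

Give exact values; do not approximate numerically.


The answer is -3*exp(-4*sin(t))/4.
Step 1. Substitute u = sin(t), turning ∫(3*exp(-4*sin(t))*cos(t)) dt into ∫(3*exp(-4*u)) du: now ∫(3*exp(-4*u)) du.
Step 2. Evaluate the standard form: now -3*exp(-4*u)/4.
Step 3. Substitute back u = sin(t): now -3*exp(-4*sin(t))/4.
Answer: -3*exp(-4*sin(t))/4.


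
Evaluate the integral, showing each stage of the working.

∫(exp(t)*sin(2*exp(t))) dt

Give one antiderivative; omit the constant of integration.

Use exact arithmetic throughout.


Step 1. Substitute u = exp(t), turning ∫(exp(t)*sin(2*exp(t))) dt into ∫(sin(2*u)) du: now ∫(sin(2*u)) du.
Step 2. Evaluate the standard form: now -cos(2*u)/2.
Step 3. Substitute back u = exp(t): now -cos(2*exp(t))/2.
Answer: -cos(2*exp(t))/2.


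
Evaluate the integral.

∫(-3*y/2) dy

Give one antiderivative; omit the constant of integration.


Answer: -3*y**2/4.


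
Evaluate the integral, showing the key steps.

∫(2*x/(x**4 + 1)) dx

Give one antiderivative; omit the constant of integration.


Step 1. Substitute u = x**2, turning ∫(2*x/(x**4 + 1)) dx into ∫(1/(u**2 + 1)) du: now ∫(1/(u**2 + 1)) du.
Step 2. Evaluate the standard form: now atan(u).
Step 3. Substitute back u = x**2: now atan(x**2).
Answer: atan(x**2).


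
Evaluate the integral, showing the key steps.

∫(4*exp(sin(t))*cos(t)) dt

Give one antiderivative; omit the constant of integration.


Step 1. Substitute u = sin(t), turning ∫(4*exp(sin(t))*cos(t)) dt into ∫(4*exp(u)) du: now ∫(4*exp(u)) du.
Step 2. Evaluate the standard form: now 4*exp(u).
Step 3. Substitute back u = sin(t): now 4*exp(sin(t)).
Answer: 4*exp(sin(t)).


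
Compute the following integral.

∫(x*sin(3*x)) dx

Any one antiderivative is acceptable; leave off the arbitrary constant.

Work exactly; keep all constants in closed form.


Answer: -x*cos(3*x)/3 + sin(3*x)/9.


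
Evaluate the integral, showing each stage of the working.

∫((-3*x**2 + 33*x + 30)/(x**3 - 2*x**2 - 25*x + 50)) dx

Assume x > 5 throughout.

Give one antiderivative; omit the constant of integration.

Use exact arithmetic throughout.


Step 1. Decompose ∫((-3*x**2 + 33*x + 30)/(x**3 - 2*x**2 - 25*x + 50)) dx by partial fractions, (-3*x**2 + 33*x + 30)/(x**3 - 2*x**2 - 25*x + 50) = -3/(x + 5) - 4/(x - 2) + 4/(x - 5): now ∫(4/(x - 5)) dx + ∫(-4/(x - 2)) dx + ∫(-3/(x + 5)) dx.
Step 2. Evaluate the standard form [assuming x > 5]: now 4*log(x - 5) + ∫(-4/(x - 2)) dx + ∫(-3/(x + 5)) dx.
Step 3. Evaluate the standard form [assuming x > 2]: now 4*log(x - 5) - 4*log(x - 2) + ∫(-3/(x + 5)) dx.
Step 4. Evaluate the standard form [assuming x > -5]: now 4*log(x - 5) - 4*log(x - 2) - 3*log(x + 5).
Answer: 4*log(x - 5) - 4*log(x - 2) - 3*log(x + 5).


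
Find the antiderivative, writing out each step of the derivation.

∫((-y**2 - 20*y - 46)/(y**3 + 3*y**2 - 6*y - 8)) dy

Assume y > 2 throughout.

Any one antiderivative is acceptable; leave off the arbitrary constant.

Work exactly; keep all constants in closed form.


Step 1. Decompose ∫((-y**2 - 20*y - 46)/(y**3 + 3*y**2 - 6*y - 8)) dy by partial fractions, (-y**2 - 20*y - 46)/(y**3 + 3*y**2 - 6*y - 8) = 1/(y + 4) + 3/(y + 1) - 5/(y - 2): now ∫(-5/(y - 2)) dy + ∫(3/(y + 1)) dy + ∫(1/(y + 4)) dy.
Step 2. Evaluate the standard form [assuming y > -1]: now 3*log(y + 1) + ∫(-5/(y - 2)) dy + ∫(1/(y + 4)) dy.
Step 3. Evaluate the standard form [assuming y > -4]: now 3*log(y + 1) + log(y + 4) + ∫(-5/(y - 2)) dy.
Step 4. Evaluate the standard form [assuming y > 2]: now -5*log(y - 2) + 3*log(y + 1) + log(y + 4).
Answer: -5*log(y - 2) + 3*log(y + 1) + log(y + 4).


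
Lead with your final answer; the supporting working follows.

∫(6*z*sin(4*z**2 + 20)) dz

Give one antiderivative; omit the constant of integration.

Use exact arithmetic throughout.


The answer is -3*cos(4*z**2 + 20)/4.
Step 1. Substitute u = z**2 + 5, turning ∫(6*z*sin(4*z**2 + 20)) dz into ∫(3*sin(4*u)) du: now ∫(3*sin(4*u)) du.
Step 2. Evaluate the standard form: now -3*cos(4*u)/4.
Step 3. Substitute back u = z**2 + 5: now -3*cos(4*z**2 + 20)/4.
Answer: -3*cos(4*z**2 + 20)/4.


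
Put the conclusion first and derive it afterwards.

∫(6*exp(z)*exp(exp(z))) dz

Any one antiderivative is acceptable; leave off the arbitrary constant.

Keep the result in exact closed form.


The answer is 6*exp(exp(z)).
Step 1. Substitute u = exp(z), turning ∫(6*exp(z)*exp(exp(z))) dz into ∫(6*exp(u)) du: now ∫(6*exp(u)) du.
Step 2. Evaluate the standard form: now 6*exp(u).
Step 3. Substitute back u = exp(z): now 6*exp(exp(z)).
Answer: 6*exp(exp(z)).


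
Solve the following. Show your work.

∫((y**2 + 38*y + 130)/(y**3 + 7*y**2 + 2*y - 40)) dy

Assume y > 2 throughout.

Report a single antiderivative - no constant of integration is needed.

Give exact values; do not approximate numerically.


Step 1. Decompose ∫((y**2 + 38*y + 130)/(y**3 + 7*y**2 + 2*y - 40)) dy by partial fractions, (y**2 + 38*y + 130)/(y**3 + 7*y**2 + 2*y - 40) = -5/(y + 5) + 1/(y + 4) + 5/(y - 2): now ∫(5/(y - 2)) dy + ∫(1/(y + 4)) dy + ∫(-5/(y + 5)) dy.
Step 2. Evaluate the standard form [assuming y > -5]: now -5*log(y + 5) + ∫(5/(y - 2)) dy + ∫(1/(y + 4)) dy.
Step 3. Evaluate the standard form [assuming y > -4]: now log(y + 4) - 5*log(y + 5) + ∫(5/(y - 2)) dy.
Step 4. Evaluate the standard form [assuming y > 2]: now 5*log(y - 2) + log(y + 4) - 5*log(y + 5).
Answer: 5*log(y - 2) + log(y + 4) - 5*log(y + 5).


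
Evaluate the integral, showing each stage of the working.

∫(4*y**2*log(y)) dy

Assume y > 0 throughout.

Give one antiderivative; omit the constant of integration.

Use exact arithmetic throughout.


Step 1. Integrate ∫(4*y**2*log(y)) dy by parts with u = log(y), dv = (4*y**2) dy, so v = 4*y**3/3 [assuming y > 0]: now 4*y**3*log(y)/3 + ∫(-4*y**2/3) dy.
Step 2. Evaluate the standard form: now 4*y**3*log(y)/3 - 4*y**3/9.
Answer: 4*y**3*log(y)/3 - 4*y**3/9.


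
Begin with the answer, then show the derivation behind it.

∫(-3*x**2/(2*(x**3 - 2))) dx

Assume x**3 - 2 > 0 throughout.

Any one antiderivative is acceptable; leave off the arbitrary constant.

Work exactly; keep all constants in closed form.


The answer is -log(x**3 - 2)/2.
Step 1. Substitute u = x**3 - 2, turning ∫(-3*x**2/(2*(x**3 - 2))) dx into ∫(-1/(2*u)) du: now ∫(-1/(2*u)) du.
Step 2. Evaluate the standard form [assuming u > 0]: now -log(u)/2.
Step 3. Substitute back u = x**3 - 2: now -log(x**3 - 2)/2.
Answer: -log(x**3 - 2)/2.


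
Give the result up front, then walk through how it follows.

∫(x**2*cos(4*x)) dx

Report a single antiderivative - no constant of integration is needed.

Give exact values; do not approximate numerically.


The answer is x**2*sin(4*x)/4 + x*cos(4*x)/8 - sin(4*x)/32.
Step 1. Integrate ∫(x**2*cos(4*x)) dx by parts with u = x**2, dv = (cos(4*x)) dx, so v = sin(4*x)/4: now x**2*sin(4*x)/4 + ∫(-x*sin(4*x)/2) dx.
Step 2. Integrate ∫(-x*sin(4*x)/2) dx by parts with u = x, dv = (-sin(4*x)/2) dx, so v = cos(4*x)/8: now x**2*sin(4*x)/4 + x*cos(4*x)/8 + ∫(-cos(4*x)/8) dx.
Step 3. Evaluate the standard form: now x**2*sin(4*x)/4 + x*cos(4*x)/8 - sin(4*x)/32.
Answer: x**2*sin(4*x)/4 + x*cos(4*x)/8 - sin(4*x)/32.


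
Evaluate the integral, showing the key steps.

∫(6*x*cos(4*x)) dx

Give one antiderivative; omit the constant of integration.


Step 1. Integrate ∫(6*x*cos(4*x)) dx by parts with u = x, dv = (6*cos(4*x)) dx, so v = 3*sin(4*x)/2: now 3*x*sin(4*x)/2 + ∫(-3*sin(4*x)/2) dx.
Step 2. Evaluate the standard form: now 3*x*sin(4*x)/2 + 3*cos(4*x)/8.
Answer: 3*x*sin(4*x)/2 + 3*cos(4*x)/8.


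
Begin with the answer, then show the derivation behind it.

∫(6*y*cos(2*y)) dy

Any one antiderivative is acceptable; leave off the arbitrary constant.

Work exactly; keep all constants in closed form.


The answer is 3*y*sin(2*y) + 3*cos(2*y)/2.
Step 1. Integrate ∫(6*y*cos(2*y)) dy by parts with u = y, dv = (6*cos(2*y)) dy, so v = 3*sin(2*y): now 3*y*sin(2*y) + ∫(-3*sin(2*y)) dy.
Step 2. Evaluate the standard form: now 3*y*sin(2*y) + 3*cos(2*y)/2.
Answer: 3*y*sin(2*y) + 3*cos(2*y)/2.


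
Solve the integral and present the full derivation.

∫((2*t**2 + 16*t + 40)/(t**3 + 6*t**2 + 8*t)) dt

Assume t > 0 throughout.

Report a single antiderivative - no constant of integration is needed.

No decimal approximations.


Step 1. Decompose ∫((2*t**2 + 16*t + 40)/(t**3 + 6*t**2 + 8*t)) dt by partial fractions, (2*t**2 + 16*t + 40)/(t**3 + 6*t**2 + 8*t) = 1/(t + 4) - 4/(t + 2) + 5/t: now ∫(5/t) dt + ∫(-4/(t + 2)) dt + ∫(1/(t + 4)) dt.
Step 2. Evaluate the standard form [assuming t > -2]: now -4*log(t + 2) + ∫(5/t) dt + ∫(1/(t + 4)) dt.
Step 3. Evaluate the standard form [assuming t > -4]: now -4*log(t + 2) + log(t + 4) + ∫(5/t) dt.
Step 4. Evaluate the standard form [assuming t > 0]: now 5*log(t) - 4*log(t + 2) + log(t + 4).
Answer: 5*log(t) - 4*log(t + 2) + log(t + 4).


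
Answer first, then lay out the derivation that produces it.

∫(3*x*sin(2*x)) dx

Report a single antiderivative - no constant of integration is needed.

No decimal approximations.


The answer is -3*x*cos(2*x)/2 + 3*sin(2*x)/4.
Step 1. Integrate ∫(3*x*sin(2*x)) dx by parts with u = x, dv = (3*sin(2*x)) dx, so v = -3*cos(2*x)/2: now -3*x*cos(2*x)/2 + ∫(3*cos(2*x)/2) dx.
Step 2. Evaluate the standard form: now -3*x*cos(2*x)/2 + 3*sin(2*x)/4.
Answer: -3*x*cos(2*x)/2 + 3*sin(2*x)/4.


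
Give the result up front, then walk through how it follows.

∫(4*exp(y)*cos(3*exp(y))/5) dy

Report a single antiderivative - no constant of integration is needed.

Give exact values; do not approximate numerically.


The answer is 4*sin(3*exp(y))/15.
Step 1. Substitute u = exp(y), turning ∫(4*exp(y)*cos(3*exp(y))/5) dy into ∫(4*cos(3*u)/5) du: now ∫(4*cos(3*u)/5) du.
Step 2. Evaluate the standard form: now 4*sin(3*u)/15.
Step 3. Substitute back u = exp(y): now 4*sin(3*exp(y))/15.
Answer: 4*sin(3*exp(y))/15.


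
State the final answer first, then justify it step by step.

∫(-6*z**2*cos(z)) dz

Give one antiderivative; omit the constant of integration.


The answer is -6*z**2*sin(z) - 12*z*cos(z) + 12*sin(z).
Step 1. Integrate ∫(-6*z**2*cos(z)) dz by parts with u = z**2, dv = (-6*cos(z)) dz, so v = -6*sin(z): now -6*z**2*sin(z) + ∫(12*z*sin(z)) dz.
Step 2. Integrate ∫(12*z*sin(z)) dz by parts with u = z, dv = (12*sin(z)) dz, so v = -12*cos(z): now -6*z**2*sin(z) - 12*z*cos(z) + ∫(12*cos(z)) dz.
Step 3. Evaluate the standard form: now -6*z**2*sin(z) - 12*z*cos(z) + 12*sin(z).
Answer: -6*z**2*sin(z) - 12*z*cos(z) + 12*sin(z).


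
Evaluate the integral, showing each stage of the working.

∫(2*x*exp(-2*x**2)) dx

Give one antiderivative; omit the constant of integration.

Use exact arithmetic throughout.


Step 1. Substitute u = x**2, turning ∫(2*x*exp(-2*x**2)) dx into ∫(exp(-2*u)) du: now ∫(exp(-2*u)) du.
Step 2. Evaluate the standard form: now -exp(-2*u)/2.
Step 3. Substitute back u = x**2: now -exp(-2*x**2)/2.
Answer: -exp(-2*x**2)/2.


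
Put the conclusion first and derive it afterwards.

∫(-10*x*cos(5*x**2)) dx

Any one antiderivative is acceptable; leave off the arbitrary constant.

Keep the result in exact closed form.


The answer is -sin(5*x**2).
Step 1. Substitute u = x**2, turning ∫(-10*x*cos(5*x**2)) dx into ∫(-5*cos(5*u)) du: now ∫(-5*cos(5*u)) du.
Step 2. Evaluate the standard form: now -sin(5*u).
Step 3. Substitute back u = x**2: now -sin(5*x**2).
Answer: -sin(5*x**2).


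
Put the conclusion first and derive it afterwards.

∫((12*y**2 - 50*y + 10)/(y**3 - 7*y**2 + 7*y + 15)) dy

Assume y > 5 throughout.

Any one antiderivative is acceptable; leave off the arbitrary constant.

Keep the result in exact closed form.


The answer is 5*log(y - 5) + 4*log(y - 3) + 3*log(y + 1).
Step 1. Decompose ∫((12*y**2 - 50*y + 10)/(y**3 - 7*y**2 + 7*y + 15)) dy by partial fractions, (12*y**2 - 50*y + 10)/(y**3 - 7*y**2 + 7*y + 15) = 3/(y + 1) + 4/(y - 3) + 5/(y - 5): now ∫(5/(y - 5)) dy + ∫(4/(y - 3)) dy + ∫(3/(y + 1)) dy.
Step 2. Evaluate the standard form [assuming y > 5]: now 5*log(y - 5) + ∫(4/(y - 3)) dy + ∫(3/(y + 1)) dy.
Step 3. Evaluate the standard form [assuming y > 3]: now 5*log(y - 5) + 4*log(y - 3) + ∫(3/(y + 1)) dy.
Step 4. Evaluate the standard form [assuming y > -1]: now 5*log(y - 5) + 4*log(y - 3) + 3*log(y + 1).
Answer: 5*log(y - 5) + 4*log(y - 3) + 3*log(y + 1).
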